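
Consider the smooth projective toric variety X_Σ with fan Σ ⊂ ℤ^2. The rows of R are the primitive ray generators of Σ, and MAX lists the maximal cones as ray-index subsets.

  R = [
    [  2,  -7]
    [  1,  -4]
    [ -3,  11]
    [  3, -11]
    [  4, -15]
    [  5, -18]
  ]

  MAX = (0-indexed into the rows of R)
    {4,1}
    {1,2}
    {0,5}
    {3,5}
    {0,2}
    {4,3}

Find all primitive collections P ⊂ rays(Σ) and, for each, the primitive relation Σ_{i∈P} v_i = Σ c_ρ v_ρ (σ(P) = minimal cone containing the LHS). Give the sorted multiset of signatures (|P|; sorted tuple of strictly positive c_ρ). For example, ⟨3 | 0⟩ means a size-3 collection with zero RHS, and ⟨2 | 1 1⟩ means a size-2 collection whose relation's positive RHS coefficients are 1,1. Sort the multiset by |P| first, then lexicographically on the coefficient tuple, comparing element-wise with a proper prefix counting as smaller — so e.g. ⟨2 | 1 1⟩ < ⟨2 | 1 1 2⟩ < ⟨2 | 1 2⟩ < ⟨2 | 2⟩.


Primitive collections (9):

  P = {2,3}:  v_{2} + v_{3} = 0 — sig = ⟨2 | 0⟩
  P = {0,1}:  v_{0} + v_{1} = v_{3} — sig = ⟨2 | 1⟩
  P = {0,3}:  v_{0} + v_{3} = v_{5} — sig = ⟨2 | 1⟩
  P = {1,3}:  v_{1} + v_{3} = v_{4} — sig = ⟨2 | 1⟩
  P = {2,4}:  v_{2} + v_{4} = v_{1} — sig = ⟨2 | 1⟩
  P = {2,5}:  v_{2} + v_{5} = v_{0} — sig = ⟨2 | 1⟩
  P = {0,4}:  v_{0} + v_{4} = 2·v_{3} — sig = ⟨2 | 2⟩
  P = {1,5}:  v_{1} + v_{5} = 2·v_{3} — sig = ⟨2 | 2⟩
  P = {4,5}:  v_{4} + v_{5} = 3·v_{3} — sig = ⟨2 | 3⟩

Signatures (|P|; sorted positive RHS coefficients), sorted:
[⟨2 | 0⟩, ⟨2 | 1⟩, ⟨2 | 1⟩, ⟨2 | 1⟩, ⟨2 | 1⟩, ⟨2 | 1⟩, ⟨2 | 2⟩, ⟨2 | 2⟩, ⟨2 | 3⟩]


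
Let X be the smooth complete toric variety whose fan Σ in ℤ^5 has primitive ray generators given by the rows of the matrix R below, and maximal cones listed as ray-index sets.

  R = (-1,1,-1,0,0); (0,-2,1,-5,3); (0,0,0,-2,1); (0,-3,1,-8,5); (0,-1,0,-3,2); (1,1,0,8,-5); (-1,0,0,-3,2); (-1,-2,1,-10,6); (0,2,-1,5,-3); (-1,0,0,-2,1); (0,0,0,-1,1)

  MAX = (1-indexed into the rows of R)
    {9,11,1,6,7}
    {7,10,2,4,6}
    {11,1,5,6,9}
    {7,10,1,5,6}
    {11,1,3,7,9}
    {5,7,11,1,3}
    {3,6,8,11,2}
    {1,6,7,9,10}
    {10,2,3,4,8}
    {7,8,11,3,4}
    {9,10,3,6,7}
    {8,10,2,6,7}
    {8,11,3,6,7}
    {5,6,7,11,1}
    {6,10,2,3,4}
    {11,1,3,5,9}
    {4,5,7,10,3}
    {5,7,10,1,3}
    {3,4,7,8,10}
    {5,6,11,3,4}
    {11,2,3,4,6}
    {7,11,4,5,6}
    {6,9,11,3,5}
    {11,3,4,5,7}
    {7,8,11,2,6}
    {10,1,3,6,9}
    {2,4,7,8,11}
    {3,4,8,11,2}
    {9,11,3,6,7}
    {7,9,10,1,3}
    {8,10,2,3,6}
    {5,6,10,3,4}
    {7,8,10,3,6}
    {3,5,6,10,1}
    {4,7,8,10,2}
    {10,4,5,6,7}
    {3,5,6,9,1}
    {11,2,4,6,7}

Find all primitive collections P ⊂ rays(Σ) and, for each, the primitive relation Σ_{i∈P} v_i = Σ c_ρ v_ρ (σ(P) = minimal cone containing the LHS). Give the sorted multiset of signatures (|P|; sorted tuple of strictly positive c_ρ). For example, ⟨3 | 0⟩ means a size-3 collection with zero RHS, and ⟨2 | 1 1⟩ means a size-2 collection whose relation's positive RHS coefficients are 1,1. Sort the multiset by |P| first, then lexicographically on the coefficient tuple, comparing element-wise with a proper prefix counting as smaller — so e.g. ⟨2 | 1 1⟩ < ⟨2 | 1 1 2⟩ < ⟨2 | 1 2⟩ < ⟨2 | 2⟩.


17 minimal non-faces of Δ(Σ) (on 11 rays):

  • {2,9}:  v_{2} + v_{9} = 0  so sig = ⟨2 | 0⟩
  • {2,5}:  v_{2} + v_{5} = v_{4}  so sig = ⟨2 | 1⟩
  • {4,9}:  v_{4} + v_{9} = v_{5}  so sig = ⟨2 | 1⟩
  • {10,11}:  v_{10} + v_{11} = v_{7}  so sig = ⟨2 | 1⟩
  • {1,2}:  v_{1} + v_{2} = v_{5} + v_{10}  so sig = ⟨2 | 1 1⟩
  • {8,9}:  v_{8} + v_{9} = v_{3} + v_{7}  so sig = ⟨2 | 1 1⟩
  • {5,8}:  v_{5} + v_{8} = v_{3} + v_{4} + v_{7}  so sig = ⟨2 | 1 1 1⟩
  • {1,8}:  v_{1} + v_{8} = v_{3} + v_{5} + v_{7} + v_{10}  so sig = ⟨2 | 1 1 1 1⟩
  • {1,4}:  v_{1} + v_{4} = 2·v_{5} + v_{10}  so sig = ⟨2 | 1 2⟩
  • {2,3,7}:  v_{2} + v_{3} + v_{7} = v_{8}  so sig = ⟨3 | 1⟩
  • {5,9,10}:  v_{5} + v_{9} + v_{10} = v_{1}  so sig = ⟨3 | 1⟩
  • {5,7,9}:  v_{5} + v_{7} + v_{9} = v_{1} + v_{11}  so sig = ⟨3 | 1 1⟩
  • {4,6,8}:  v_{4} + v_{6} + v_{8} = 2·v_{2}  so sig = ⟨3 | 2⟩
  • {3,5,6,7}:  v_{3} + v_{5} + v_{6} + v_{7} = 0  so sig = ⟨4 | 0⟩
  • {1,3,6,11}:  v_{1} + v_{3} + v_{6} + v_{11} = v_{9}  so sig = ⟨4 | 1⟩
  • {3,4,6,7}:  v_{3} + v_{4} + v_{6} + v_{7} = v_{2}  so sig = ⟨4 | 1⟩
  • {1,3,6,7}:  v_{1} + v_{3} + v_{6} + v_{7} = v_{9} + v_{10}  so sig = ⟨4 | 1 1⟩

so the primitive-relation signature multiset is
[⟨2 | 0⟩, ⟨2 | 1⟩, ⟨2 | 1⟩, ⟨2 | 1⟩, ⟨2 | 1 1⟩, ⟨2 | 1 1⟩, ⟨2 | 1 1 1⟩, ⟨2 | 1 1 1 1⟩, ⟨2 | 1 2⟩, ⟨3 | 1⟩, ⟨3 | 1⟩, ⟨3 | 1 1⟩, ⟨3 | 2⟩, ⟨4 | 0⟩, ⟨4 | 1⟩, ⟨4 | 1⟩, ⟨4 | 1 1⟩]


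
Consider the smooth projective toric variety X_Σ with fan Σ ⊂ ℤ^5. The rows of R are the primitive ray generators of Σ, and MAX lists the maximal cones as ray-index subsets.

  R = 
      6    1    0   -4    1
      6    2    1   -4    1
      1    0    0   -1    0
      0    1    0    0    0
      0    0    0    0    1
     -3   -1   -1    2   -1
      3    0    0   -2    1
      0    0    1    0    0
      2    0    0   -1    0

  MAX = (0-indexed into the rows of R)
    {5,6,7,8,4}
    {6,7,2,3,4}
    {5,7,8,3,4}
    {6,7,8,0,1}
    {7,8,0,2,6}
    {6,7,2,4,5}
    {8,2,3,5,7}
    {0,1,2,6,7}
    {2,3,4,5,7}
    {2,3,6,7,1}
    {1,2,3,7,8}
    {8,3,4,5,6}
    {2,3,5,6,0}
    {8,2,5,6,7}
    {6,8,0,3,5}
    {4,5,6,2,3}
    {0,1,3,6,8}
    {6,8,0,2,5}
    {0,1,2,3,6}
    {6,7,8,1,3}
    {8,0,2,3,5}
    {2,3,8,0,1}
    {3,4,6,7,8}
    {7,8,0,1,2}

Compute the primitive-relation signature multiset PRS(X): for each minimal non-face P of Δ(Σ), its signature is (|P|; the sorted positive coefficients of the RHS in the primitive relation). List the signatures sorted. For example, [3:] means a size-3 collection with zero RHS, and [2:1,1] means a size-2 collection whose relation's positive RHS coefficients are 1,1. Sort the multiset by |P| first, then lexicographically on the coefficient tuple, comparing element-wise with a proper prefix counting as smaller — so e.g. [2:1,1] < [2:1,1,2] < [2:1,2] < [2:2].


Minimal non-faces — 9 found among 9 rays, 24 max cones:

  P={1,5}:  v_{1} + v_{5} = v_{2} + v_{3} + v_{8}  ⇒ sig = [2:1,1,1]
  P={0,4}:  v_{0} + v_{4} = v_{3} + 2·v_{6}  ⇒ sig = [2:1,2]
  P={1,4}:  v_{1} + v_{4} = 2·v_{3} + 2·v_{6} + v_{7}  ⇒ sig = [2:1,2,2]
  P={0,3,7}:  v_{0} + v_{3} + v_{7} = v_{1}  ⇒ sig = [3:1]
  P={2,4,8}:  v_{2} + v_{4} + v_{8} = v_{6}  ⇒ sig = [3:1]
  P={0,5,7}:  v_{0} + v_{5} + v_{7} = v_{2} + v_{8}  ⇒ sig = [3:1,1]
  P={3,5,6,7}:  v_{3} + v_{5} + v_{6} + v_{7} = 0  ⇒ sig = [4:]
  P={2,3,6,8}:  v_{2} + v_{3} + v_{6} + v_{8} = v_{0}  ⇒ sig = [4:1]
  P={1,2,6,8}:  v_{1} + v_{2} + v_{6} + v_{8} = 2·v_{0} + v_{7}  ⇒ sig = [4:1,2]

Sorted signature multiset PRS(X):
    |P|=2: 3 collections, coeffs (1,1,1), (1,2), (1,2,2)
    |P|=3: 3 collections, coeffs (1), (1), (1,1)
    |P|=4: 3 collections, coeffs (), (1), (1,2)


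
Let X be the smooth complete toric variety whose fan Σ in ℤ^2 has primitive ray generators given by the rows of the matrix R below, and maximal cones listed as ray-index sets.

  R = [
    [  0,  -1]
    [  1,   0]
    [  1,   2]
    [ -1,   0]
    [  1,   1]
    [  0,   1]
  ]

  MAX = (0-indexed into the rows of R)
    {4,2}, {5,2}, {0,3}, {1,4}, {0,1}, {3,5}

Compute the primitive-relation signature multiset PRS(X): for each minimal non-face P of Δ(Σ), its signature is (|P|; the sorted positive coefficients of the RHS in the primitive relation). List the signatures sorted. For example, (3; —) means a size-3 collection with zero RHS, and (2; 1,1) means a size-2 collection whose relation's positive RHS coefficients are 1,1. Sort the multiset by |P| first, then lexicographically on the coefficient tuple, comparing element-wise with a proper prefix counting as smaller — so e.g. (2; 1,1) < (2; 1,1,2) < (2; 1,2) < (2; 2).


Primitive collections (9):

  P = {0,5}:  v_{0} + v_{5} = 0 — sig = (2; —)
  P = {1,3}:  v_{1} + v_{3} = 0 — sig = (2; —)
  P = {0,2}:  v_{0} + v_{2} = v_{4} — sig = (2; 1)
  P = {0,4}:  v_{0} + v_{4} = v_{1} — sig = (2; 1)
  P = {1,5}:  v_{1} + v_{5} = v_{4} — sig = (2; 1)
  P = {3,4}:  v_{3} + v_{4} = v_{5} — sig = (2; 1)
  P = {4,5}:  v_{4} + v_{5} = v_{2} — sig = (2; 1)
  P = {1,2}:  v_{1} + v_{2} = 2·v_{4} — sig = (2; 2)
  P = {2,3}:  v_{2} + v_{3} = 2·v_{5} — sig = (2; 2)

Sorted signature multiset PRS(X):
    (2; —)
    (2; —)
    (2; 1)
    (2; 1)
    (2; 1)
    (2; 1)
    (2; 1)
    (2; 2)
    (2; 2)


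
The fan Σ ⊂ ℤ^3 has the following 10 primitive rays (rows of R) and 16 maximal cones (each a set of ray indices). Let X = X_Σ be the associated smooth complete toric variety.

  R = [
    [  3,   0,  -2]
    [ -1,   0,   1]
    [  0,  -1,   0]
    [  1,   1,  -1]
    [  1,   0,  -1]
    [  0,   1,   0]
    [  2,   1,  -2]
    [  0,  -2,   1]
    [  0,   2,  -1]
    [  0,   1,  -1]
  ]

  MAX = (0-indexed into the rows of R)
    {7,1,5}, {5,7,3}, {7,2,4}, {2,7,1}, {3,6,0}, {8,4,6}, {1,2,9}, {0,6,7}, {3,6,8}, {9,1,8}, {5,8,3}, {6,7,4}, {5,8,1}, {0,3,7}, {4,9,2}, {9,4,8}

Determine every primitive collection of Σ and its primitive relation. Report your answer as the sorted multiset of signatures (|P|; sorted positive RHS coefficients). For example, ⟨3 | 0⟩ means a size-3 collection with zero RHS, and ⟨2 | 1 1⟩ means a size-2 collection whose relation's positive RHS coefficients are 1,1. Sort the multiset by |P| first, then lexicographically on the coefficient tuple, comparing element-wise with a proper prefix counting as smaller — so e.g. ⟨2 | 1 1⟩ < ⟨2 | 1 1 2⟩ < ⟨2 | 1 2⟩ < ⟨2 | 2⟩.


Σ has 22 primitive collections:

  • {1,4}:  v_{1} + v_{4} = 0  →  sig = ⟨2 | 0⟩
  • {2,5}:  v_{2} + v_{5} = 0  →  sig = ⟨2 | 0⟩
  • {7,8}:  v_{7} + v_{8} = 0  →  sig = ⟨2 | 0⟩
  • {1,3}:  v_{1} + v_{3} = v_{5}  →  sig = ⟨2 | 1⟩
  • {1,6}:  v_{1} + v_{6} = v_{3}  →  sig = ⟨2 | 1⟩
  • {2,3}:  v_{2} + v_{3} = v_{4}  →  sig = ⟨2 | 1⟩
  • {2,8}:  v_{2} + v_{8} = v_{9}  →  sig = ⟨2 | 1⟩
  • {3,4}:  v_{3} + v_{4} = v_{6}  →  sig = ⟨2 | 1⟩
  • {4,5}:  v_{4} + v_{5} = v_{3}  →  sig = ⟨2 | 1⟩
  • {5,9}:  v_{5} + v_{9} = v_{8}  →  sig = ⟨2 | 1⟩
  • {7,9}:  v_{7} + v_{9} = v_{2}  →  sig = ⟨2 | 1⟩
  • {0,8}:  v_{0} + v_{8} = v_{3} + v_{6}  →  sig = ⟨2 | 1 1⟩
  • {0,9}:  v_{0} + v_{9} = v_{4} + v_{6}  →  sig = ⟨2 | 1 1⟩
  • {3,9}:  v_{3} + v_{9} = v_{4} + v_{8}  →  sig = ⟨2 | 1 1⟩
  • {0,2}:  v_{0} + v_{2} = v_{4} + v_{6} + v_{7}  →  sig = ⟨2 | 1 1 1⟩
  • {0,1}:  v_{0} + v_{1} = 2·v_{3} + v_{7}  →  sig = ⟨2 | 1 2⟩
  • {0,4}:  v_{0} + v_{4} = 2·v_{6} + v_{7}  →  sig = ⟨2 | 1 2⟩
  • {6,9}:  v_{6} + v_{9} = 2·v_{4} + v_{8}  →  sig = ⟨2 | 1 2⟩
  • {0,5}:  v_{0} + v_{5} = 3·v_{3} + v_{7}  →  sig = ⟨2 | 1 3⟩
  • {2,6}:  v_{2} + v_{6} = 2·v_{4}  →  sig = ⟨2 | 2⟩
  • {5,6}:  v_{5} + v_{6} = 2·v_{3}  →  sig = ⟨2 | 2⟩
  • {3,6,7}:  v_{3} + v_{6} + v_{7} = v_{0}  →  sig = ⟨3 | 1⟩

Hence PRS(X_Σ) =
    |P|=2: 21 collections, coeffs (), (), (), (1), (1), (1), (1), (1), (1), (1), (1), (1,1), (1,1), (1,1), (1,1,1), (1,2), (1,2), (1,2), (1,3), (2), (2)
    |P|=3: 1 collection, coeffs (1)


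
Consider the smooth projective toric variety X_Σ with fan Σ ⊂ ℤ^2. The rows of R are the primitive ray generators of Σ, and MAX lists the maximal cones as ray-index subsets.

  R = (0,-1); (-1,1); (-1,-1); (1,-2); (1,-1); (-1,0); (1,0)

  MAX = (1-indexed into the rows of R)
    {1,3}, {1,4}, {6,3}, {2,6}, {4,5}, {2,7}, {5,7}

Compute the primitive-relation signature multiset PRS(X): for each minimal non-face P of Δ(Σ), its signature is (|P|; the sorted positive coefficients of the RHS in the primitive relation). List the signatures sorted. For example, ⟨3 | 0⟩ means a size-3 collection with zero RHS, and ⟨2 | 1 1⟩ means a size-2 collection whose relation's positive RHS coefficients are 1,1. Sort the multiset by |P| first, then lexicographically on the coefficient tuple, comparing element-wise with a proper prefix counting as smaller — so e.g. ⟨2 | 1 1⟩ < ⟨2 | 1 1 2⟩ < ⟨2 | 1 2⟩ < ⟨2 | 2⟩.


|primitive collections| = 14. Relations:

  P={2,5}:  v_{2} + v_{5} = 0  ⇒ sig = ⟨2 | 0⟩
  P={6,7}:  v_{6} + v_{7} = 0  ⇒ sig = ⟨2 | 0⟩
  P={1,2}:  v_{1} + v_{2} = v_{6}  ⇒ sig = ⟨2 | 1⟩
  P={1,5}:  v_{1} + v_{5} = v_{4}  ⇒ sig = ⟨2 | 1⟩
  P={1,6}:  v_{1} + v_{6} = v_{3}  ⇒ sig = ⟨2 | 1⟩
  P={1,7}:  v_{1} + v_{7} = v_{5}  ⇒ sig = ⟨2 | 1⟩
  P={2,4}:  v_{2} + v_{4} = v_{1}  ⇒ sig = ⟨2 | 1⟩
  P={3,7}:  v_{3} + v_{7} = v_{1}  ⇒ sig = ⟨2 | 1⟩
  P={5,6}:  v_{5} + v_{6} = v_{1}  ⇒ sig = ⟨2 | 1⟩
  P={2,3}:  v_{2} + v_{3} = 2·v_{6}  ⇒ sig = ⟨2 | 2⟩
  P={3,5}:  v_{3} + v_{5} = 2·v_{1}  ⇒ sig = ⟨2 | 2⟩
  P={4,6}:  v_{4} + v_{6} = 2·v_{1}  ⇒ sig = ⟨2 | 2⟩
  P={4,7}:  v_{4} + v_{7} = 2·v_{5}  ⇒ sig = ⟨2 | 2⟩
  P={3,4}:  v_{3} + v_{4} = 3·v_{1}  ⇒ sig = ⟨2 | 3⟩

Signatures (|P|; sorted positive RHS coefficients), sorted:
[⟨2 | 0⟩, ⟨2 | 0⟩, ⟨2 | 1⟩, ⟨2 | 1⟩, ⟨2 | 1⟩, ⟨2 | 1⟩, ⟨2 | 1⟩, ⟨2 | 1⟩, ⟨2 | 1⟩, ⟨2 | 2⟩, ⟨2 | 2⟩, ⟨2 | 2⟩, ⟨2 | 2⟩, ⟨2 | 3⟩]


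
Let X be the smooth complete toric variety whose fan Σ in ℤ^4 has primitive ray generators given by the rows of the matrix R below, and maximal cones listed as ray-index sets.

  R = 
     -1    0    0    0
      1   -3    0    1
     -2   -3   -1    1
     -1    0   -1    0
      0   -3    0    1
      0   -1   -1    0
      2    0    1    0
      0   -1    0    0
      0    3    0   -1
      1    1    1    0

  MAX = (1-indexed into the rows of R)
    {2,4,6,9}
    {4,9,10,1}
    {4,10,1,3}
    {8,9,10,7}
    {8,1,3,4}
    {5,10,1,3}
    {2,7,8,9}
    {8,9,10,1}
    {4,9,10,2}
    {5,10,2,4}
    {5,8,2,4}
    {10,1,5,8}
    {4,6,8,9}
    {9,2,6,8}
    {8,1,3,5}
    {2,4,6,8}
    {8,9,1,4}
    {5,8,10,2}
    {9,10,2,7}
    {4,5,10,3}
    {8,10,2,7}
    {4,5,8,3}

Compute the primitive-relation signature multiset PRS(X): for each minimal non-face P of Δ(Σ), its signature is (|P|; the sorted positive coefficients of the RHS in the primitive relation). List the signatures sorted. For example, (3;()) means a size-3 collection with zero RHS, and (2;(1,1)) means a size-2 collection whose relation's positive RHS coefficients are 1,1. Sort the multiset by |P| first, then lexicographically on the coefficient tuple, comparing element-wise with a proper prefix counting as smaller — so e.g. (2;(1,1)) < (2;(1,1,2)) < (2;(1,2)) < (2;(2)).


18 collections generate NE(X_Σ); each relation:

  P={5,9}:  v_{5} + v_{9} = 0  so sig = (2;())
  P={1,2}:  v_{1} + v_{2} = v_{5}  so sig = (2;(1))
  P={3,7}:  v_{3} + v_{7} = v_{5}  so sig = (2;(1))
  P={1,6}:  v_{1} + v_{6} = v_{4} + v_{8}  so sig = (2;(1,1))
  P={1,7}:  v_{1} + v_{7} = v_{8} + v_{10}  so sig = (2;(1,1))
  P={3,9}:  v_{3} + v_{9} = v_{1} + v_{4}  so sig = (2;(1,1))
  P={4,7}:  v_{4} + v_{7} = v_{2} + v_{9}  so sig = (2;(1,1))
  P={6,10}:  v_{6} + v_{10} = v_{2} + v_{9}  so sig = (2;(1,1))
  P={5,6}:  v_{5} + v_{6} = v_{2} + v_{4} + v_{8}  so sig = (2;(1,1,1))
  P={5,7}:  v_{5} + v_{7} = v_{2} + v_{8} + v_{10}  so sig = (2;(1,1,1))
  P={3,6}:  v_{3} + v_{6} = 2·v_{4} + v_{5} + v_{8}  so sig = (2;(1,1,2))
  P={2,3}:  v_{2} + v_{3} = v_{4} + 2·v_{5}  so sig = (2;(1,2))
  P={6,7}:  v_{6} + v_{7} = 2·v_{2} + v_{8} + 2·v_{9}  so sig = (2;(1,2,2))
  P={4,8,10}:  v_{4} + v_{8} + v_{10} = 0  so sig = (3;())
  P={1,4,5}:  v_{1} + v_{4} + v_{5} = v_{3}  so sig = (3;(1))
  P={3,8,10}:  v_{3} + v_{8} + v_{10} = v_{1} + v_{5}  so sig = (3;(1,1))
  P={2,4,8,9}:  v_{2} + v_{4} + v_{8} + v_{9} = v_{6}  so sig = (4;(1))
  P={2,8,9,10}:  v_{2} + v_{8} + v_{9} + v_{10} = v_{7}  so sig = (4;(1))

so the primitive-relation signature multiset is
{ (2;()),  (2;(1)) ×2,  (2;(1,1)) ×5,  (2;(1,1,1)) ×2,  (2;(1,1,2)),  (2;(1,2)),  (2;(1,2,2)),  (3;()),  (3;(1)),  (3;(1,1)),  (4;(1)) ×2 }


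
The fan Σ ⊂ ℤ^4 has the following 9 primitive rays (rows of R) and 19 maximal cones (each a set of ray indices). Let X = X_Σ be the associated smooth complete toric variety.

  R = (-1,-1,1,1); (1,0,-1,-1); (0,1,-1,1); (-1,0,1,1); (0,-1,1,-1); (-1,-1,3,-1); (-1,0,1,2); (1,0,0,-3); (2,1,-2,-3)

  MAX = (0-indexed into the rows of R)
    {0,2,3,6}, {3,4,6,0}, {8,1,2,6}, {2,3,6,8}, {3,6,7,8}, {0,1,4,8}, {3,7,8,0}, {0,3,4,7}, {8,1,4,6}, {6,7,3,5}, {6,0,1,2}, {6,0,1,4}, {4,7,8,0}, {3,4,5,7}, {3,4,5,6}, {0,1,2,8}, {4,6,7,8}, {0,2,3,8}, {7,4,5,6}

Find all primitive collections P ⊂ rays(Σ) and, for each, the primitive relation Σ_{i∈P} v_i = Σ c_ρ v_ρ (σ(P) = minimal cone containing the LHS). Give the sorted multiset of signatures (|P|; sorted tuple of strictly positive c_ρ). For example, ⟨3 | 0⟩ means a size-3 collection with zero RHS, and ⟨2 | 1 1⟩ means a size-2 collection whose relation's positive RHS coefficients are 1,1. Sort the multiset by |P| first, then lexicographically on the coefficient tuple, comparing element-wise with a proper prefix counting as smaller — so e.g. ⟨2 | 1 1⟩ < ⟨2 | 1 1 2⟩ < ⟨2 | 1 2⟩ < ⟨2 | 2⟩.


Minimal non-faces — 12 found among 9 rays, 19 max cones:

  P={1,3}:  v_{1} + v_{3} = 0 — sig = ⟨2 | 0⟩
  P={2,4}:  v_{2} + v_{4} = 0 — sig = ⟨2 | 0⟩
  P={1,7}:  v_{1} + v_{7} = v_{4} + v_{8} — sig = ⟨2 | 1 1⟩
  P={2,7}:  v_{2} + v_{7} = v_{3} + v_{8} — sig = ⟨2 | 1 1⟩
  P={1,5}:  v_{1} + v_{5} = v_{4} + v_{6} + v_{7} — sig = ⟨2 | 1 1 1⟩
  P={2,5}:  v_{2} + v_{5} = v_{3} + v_{6} + v_{7} — sig = ⟨2 | 1 1 1⟩
  P={5,8}:  v_{5} + v_{8} = v_{6} + 2·v_{7} — sig = ⟨2 | 1 2⟩
  P={0,5}:  v_{0} + v_{5} = 2·v_{3} + 2·v_{4} — sig = ⟨2 | 2 2⟩
  P={0,6,8}:  v_{0} + v_{6} + v_{8} = 0 — sig = ⟨3 | 0⟩
  P={3,4,8}:  v_{3} + v_{4} + v_{8} = v_{7} — sig = ⟨3 | 1⟩
  P={0,6,7}:  v_{0} + v_{6} + v_{7} = v_{3} + v_{4} — sig = ⟨3 | 1 1⟩
  P={3,4,6,7}:  v_{3} + v_{4} + v_{6} + v_{7} = v_{5} — sig = ⟨4 | 1⟩

Signatures (|P|; sorted positive RHS coefficients), sorted:
{ ⟨2 | 0⟩ ×2,  ⟨2 | 1 1⟩ ×2,  ⟨2 | 1 1 1⟩ ×2,  ⟨2 | 1 2⟩,  ⟨2 | 2 2⟩,  ⟨3 | 0⟩,  ⟨3 | 1⟩,  ⟨3 | 1 1⟩,  ⟨4 | 1⟩ }


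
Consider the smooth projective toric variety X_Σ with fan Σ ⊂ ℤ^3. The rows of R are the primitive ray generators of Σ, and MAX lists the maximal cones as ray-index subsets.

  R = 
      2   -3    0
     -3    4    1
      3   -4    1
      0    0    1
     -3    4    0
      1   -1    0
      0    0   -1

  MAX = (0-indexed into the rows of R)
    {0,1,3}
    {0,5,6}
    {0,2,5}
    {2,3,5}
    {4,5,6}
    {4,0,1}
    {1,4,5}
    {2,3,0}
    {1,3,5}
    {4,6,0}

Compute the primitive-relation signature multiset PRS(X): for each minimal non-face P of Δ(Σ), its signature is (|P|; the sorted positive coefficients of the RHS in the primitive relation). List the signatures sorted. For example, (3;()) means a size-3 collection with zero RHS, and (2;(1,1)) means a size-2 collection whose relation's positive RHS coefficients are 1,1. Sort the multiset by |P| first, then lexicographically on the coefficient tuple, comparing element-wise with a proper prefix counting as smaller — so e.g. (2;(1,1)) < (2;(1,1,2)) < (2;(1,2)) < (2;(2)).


|primitive collections| = 9. Relations:

  P={3,6}:  v_{3} + v_{6} = 0 ; sig = (2;())
  P={1,6}:  v_{1} + v_{6} = v_{4} ; sig = (2;(1))
  P={2,4}:  v_{2} + v_{4} = v_{3} ; sig = (2;(1))
  P={3,4}:  v_{3} + v_{4} = v_{1} ; sig = (2;(1))
  P={2,6}:  v_{2} + v_{6} = v_{0} + v_{5} ; sig = (2;(1,1))
  P={1,2}:  v_{1} + v_{2} = 2·v_{3} ; sig = (2;(2))
  P={0,4,5}:  v_{0} + v_{4} + v_{5} = 0 ; sig = (3;())
  P={0,1,5}:  v_{0} + v_{1} + v_{5} = v_{3} ; sig = (3;(1))
  P={0,3,5}:  v_{0} + v_{3} + v_{5} = v_{2} ; sig = (3;(1))

Hence PRS(X_Σ) =
{ (2;()),  (2;(1)) ×3,  (2;(1,1)),  (2;(2)),  (3;()),  (3;(1)) ×2 }


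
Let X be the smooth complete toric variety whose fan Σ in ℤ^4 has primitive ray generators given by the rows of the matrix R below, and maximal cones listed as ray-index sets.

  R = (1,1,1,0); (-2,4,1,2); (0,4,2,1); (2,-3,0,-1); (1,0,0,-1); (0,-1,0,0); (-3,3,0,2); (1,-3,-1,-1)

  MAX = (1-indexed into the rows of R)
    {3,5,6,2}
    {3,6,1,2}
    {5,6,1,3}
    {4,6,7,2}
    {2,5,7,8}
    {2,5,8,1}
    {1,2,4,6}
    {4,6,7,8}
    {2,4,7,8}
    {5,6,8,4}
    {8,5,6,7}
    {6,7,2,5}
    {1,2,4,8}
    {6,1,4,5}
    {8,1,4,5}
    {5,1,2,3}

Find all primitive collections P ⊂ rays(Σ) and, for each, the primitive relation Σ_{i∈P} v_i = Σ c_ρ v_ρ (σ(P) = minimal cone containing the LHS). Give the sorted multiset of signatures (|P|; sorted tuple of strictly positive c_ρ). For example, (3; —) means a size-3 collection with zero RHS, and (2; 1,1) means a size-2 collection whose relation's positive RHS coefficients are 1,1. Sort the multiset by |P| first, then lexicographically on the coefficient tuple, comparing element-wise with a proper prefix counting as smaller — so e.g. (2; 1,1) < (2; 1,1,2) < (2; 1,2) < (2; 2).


|primitive collections| = 9. Relations:

  P={1,7}:  v_{1} + v_{7} = v_{2}  ⇒ sig = (2; 1)
  P={3,8}:  v_{3} + v_{8} = v_{1}  ⇒ sig = (2; 1)
  P={3,7}:  v_{3} + v_{7} = 2·v_{2} + v_{5} + v_{6}  ⇒ sig = (2; 1,1,2)
  P={3,4}:  v_{3} + v_{4} = 2·v_{1} + v_{6}  ⇒ sig = (2; 1,2)
  P={4,5,7}:  v_{4} + v_{5} + v_{7} = 0  ⇒ sig = (3; —)
  P={1,6,8}:  v_{1} + v_{6} + v_{8} = v_{4}  ⇒ sig = (3; 1)
  P={2,4,5}:  v_{2} + v_{4} + v_{5} = v_{1}  ⇒ sig = (3; 1)
  P={2,6,8}:  v_{2} + v_{6} + v_{8} = v_{4} + v_{7}  ⇒ sig = (3; 1,1)
  P={1,2,5,6}:  v_{1} + v_{2} + v_{5} + v_{6} = v_{3}  ⇒ sig = (4; 1)

so the primitive-relation signature multiset is
    |P|=2: 4 collections, coeffs (1), (1), (1,1,2), (1,2)
    |P|=3: 4 collections, coeffs (), (1), (1), (1,1)
    |P|=4: 1 collection, coeffs (1)


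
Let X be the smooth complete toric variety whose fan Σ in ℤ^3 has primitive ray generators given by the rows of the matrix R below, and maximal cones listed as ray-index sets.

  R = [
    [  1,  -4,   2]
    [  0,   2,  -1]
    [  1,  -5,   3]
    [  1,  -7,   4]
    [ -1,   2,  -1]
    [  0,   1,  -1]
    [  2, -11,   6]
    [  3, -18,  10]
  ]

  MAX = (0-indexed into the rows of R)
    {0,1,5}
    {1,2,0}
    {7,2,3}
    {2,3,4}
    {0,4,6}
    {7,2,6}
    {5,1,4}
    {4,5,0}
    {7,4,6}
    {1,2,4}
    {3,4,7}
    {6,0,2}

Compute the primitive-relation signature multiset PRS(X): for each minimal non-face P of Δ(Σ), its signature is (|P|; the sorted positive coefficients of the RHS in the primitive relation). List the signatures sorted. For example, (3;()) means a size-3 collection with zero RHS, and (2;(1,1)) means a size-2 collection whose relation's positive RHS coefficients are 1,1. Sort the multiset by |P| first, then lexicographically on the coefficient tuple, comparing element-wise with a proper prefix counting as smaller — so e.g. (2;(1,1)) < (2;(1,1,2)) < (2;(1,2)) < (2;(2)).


|primitive collections| = 14. Relations:

  {0,3}:  v_{0} + v_{3} = v_{6}  so sig = (2;(1))
  {1,3}:  v_{1} + v_{3} = v_{2}  so sig = (2;(1))
  {2,5}:  v_{2} + v_{5} = v_{0}  so sig = (2;(1))
  {3,6}:  v_{3} + v_{6} = v_{7}  so sig = (2;(1))
  {1,6}:  v_{1} + v_{6} = v_{0} + v_{2}  so sig = (2;(1,1))
  {1,7}:  v_{1} + v_{7} = v_{2} + v_{6}  so sig = (2;(1,1))
  {5,7}:  v_{5} + v_{7} = 2·v_{0} + v_{4} + v_{6}  so sig = (2;(1,1,2))
  {3,5}:  v_{3} + v_{5} = 2·v_{0} + v_{4}  so sig = (2;(1,2))
  {5,6}:  v_{5} + v_{6} = 3·v_{0} + v_{4}  so sig = (2;(1,3))
  {0,7}:  v_{0} + v_{7} = 2·v_{6}  so sig = (2;(2))
  {0,1,4}:  v_{0} + v_{1} + v_{4} = 0  so sig = (3;())
  {0,2,4}:  v_{0} + v_{2} + v_{4} = v_{3}  so sig = (3;(1))
  {2,4,6}:  v_{2} + v_{4} + v_{6} = 2·v_{3}  so sig = (3;(2))
  {2,4,7}:  v_{2} + v_{4} + v_{7} = 3·v_{3}  so sig = (3;(3))

so the primitive-relation signature multiset is
{ (2;(1)) ×4,  (2;(1,1)) ×2,  (2;(1,1,2)),  (2;(1,2)),  (2;(1,3)),  (2;(2)),  (3;()),  (3;(1)),  (3;(2)),  (3;(3)) }


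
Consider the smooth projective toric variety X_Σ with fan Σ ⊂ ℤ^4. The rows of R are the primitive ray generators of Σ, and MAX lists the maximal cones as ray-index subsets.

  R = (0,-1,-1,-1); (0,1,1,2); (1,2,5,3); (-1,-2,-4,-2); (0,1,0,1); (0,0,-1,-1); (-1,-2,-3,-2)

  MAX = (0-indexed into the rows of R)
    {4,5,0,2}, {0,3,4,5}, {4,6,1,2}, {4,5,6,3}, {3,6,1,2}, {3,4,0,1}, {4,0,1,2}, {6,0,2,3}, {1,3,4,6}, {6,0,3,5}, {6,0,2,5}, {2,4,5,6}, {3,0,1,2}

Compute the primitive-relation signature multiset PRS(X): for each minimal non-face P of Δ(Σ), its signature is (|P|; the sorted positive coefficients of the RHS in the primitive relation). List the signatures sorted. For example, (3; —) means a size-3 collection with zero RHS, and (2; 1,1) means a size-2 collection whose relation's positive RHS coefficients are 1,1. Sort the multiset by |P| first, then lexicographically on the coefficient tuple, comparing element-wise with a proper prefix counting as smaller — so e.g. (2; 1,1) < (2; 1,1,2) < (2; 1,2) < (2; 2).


5 collections generate NE(X_Σ); each relation:

  {1,5}:  v_{1} + v_{5} = v_{4} — sig = (2; 1)
  {2,3,5}:  v_{2} + v_{3} + v_{5} = 0 — sig = (3; —)
  {0,4,6}:  v_{0} + v_{4} + v_{6} = v_{3} — sig = (3; 1)
  {2,3,4}:  v_{2} + v_{3} + v_{4} = v_{1} — sig = (3; 1)
  {0,1,6}:  v_{0} + v_{1} + v_{6} = v_{2} + 2·v_{3} — sig = (3; 1,2)

Hence PRS(X_Σ) =
    (2; 1)
    (3; —)
    (3; 1)
    (3; 1)
    (3; 1,2)


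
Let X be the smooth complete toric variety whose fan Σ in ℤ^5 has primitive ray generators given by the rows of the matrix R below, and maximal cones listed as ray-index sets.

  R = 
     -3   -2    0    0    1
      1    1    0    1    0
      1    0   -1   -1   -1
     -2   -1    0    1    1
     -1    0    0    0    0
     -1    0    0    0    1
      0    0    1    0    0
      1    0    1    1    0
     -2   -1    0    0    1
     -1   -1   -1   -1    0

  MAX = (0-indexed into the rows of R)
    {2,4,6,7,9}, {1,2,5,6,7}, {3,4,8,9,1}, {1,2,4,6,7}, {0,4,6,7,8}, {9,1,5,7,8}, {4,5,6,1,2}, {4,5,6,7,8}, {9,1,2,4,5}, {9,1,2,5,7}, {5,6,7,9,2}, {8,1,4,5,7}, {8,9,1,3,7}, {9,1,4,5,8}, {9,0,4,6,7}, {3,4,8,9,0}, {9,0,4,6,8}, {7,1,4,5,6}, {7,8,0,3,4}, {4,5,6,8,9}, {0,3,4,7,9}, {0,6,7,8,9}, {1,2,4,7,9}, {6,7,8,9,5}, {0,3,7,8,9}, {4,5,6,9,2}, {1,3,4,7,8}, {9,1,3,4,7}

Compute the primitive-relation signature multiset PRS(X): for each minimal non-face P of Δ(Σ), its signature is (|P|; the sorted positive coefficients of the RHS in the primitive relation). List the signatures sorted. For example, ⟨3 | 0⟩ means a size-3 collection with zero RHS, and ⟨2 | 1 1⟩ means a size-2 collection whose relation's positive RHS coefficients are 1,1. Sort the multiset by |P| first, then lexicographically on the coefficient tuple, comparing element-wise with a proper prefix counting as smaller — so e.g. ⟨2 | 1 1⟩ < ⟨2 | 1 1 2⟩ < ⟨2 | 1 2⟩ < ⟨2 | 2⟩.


Minimal non-faces — 12 found among 10 rays, 28 max cones:

  • {0,1}:  v_{0} + v_{1} = v_{3}  ⟹  sig = ⟨2 | 1⟩
  • {2,8}:  v_{2} + v_{8} = v_{9}  ⟹  sig = ⟨2 | 1⟩
  • {3,6}:  v_{3} + v_{6} = v_{4} + v_{7} + v_{8}  ⟹  sig = ⟨2 | 1 1 1⟩
  • {2,3}:  v_{2} + v_{3} = v_{1} + v_{4} + v_{7} + 2·v_{9}  ⟹  sig = ⟨2 | 1 1 1 2⟩
  • {0,2}:  v_{0} + v_{2} = v_{4} + v_{7} + 2·v_{9}  ⟹  sig = ⟨2 | 1 1 2⟩
  • {3,5}:  v_{3} + v_{5} = v_{1} + 2·v_{8}  ⟹  sig = ⟨2 | 1 2⟩
  • {0,5}:  v_{0} + v_{5} = 2·v_{8}  ⟹  sig = ⟨2 | 2⟩
  • {1,6,9}:  v_{1} + v_{6} + v_{9} = 0  ⟹  sig = ⟨3 | 0⟩
  • {1,6,8}:  v_{1} + v_{6} + v_{8} = v_{4} + v_{5} + v_{7}  ⟹  sig = ⟨3 | 1 1 1⟩
  • {2,4,5,7}:  v_{2} + v_{4} + v_{5} + v_{7} = 0  ⟹  sig = ⟨4 | 0⟩
  • {4,5,7,9}:  v_{4} + v_{5} + v_{7} + v_{9} = v_{8}  ⟹  sig = ⟨4 | 1⟩
  • {4,7,8,9}:  v_{4} + v_{7} + v_{8} + v_{9} = v_{0}  ⟹  sig = ⟨4 | 1⟩

Sorted signature multiset PRS(X):
{ ⟨2 | 1⟩ ×2,  ⟨2 | 1 1 1⟩,  ⟨2 | 1 1 1 2⟩,  ⟨2 | 1 1 2⟩,  ⟨2 | 1 2⟩,  ⟨2 | 2⟩,  ⟨3 | 0⟩,  ⟨3 | 1 1 1⟩,  ⟨4 | 0⟩,  ⟨4 | 1⟩ ×2 }


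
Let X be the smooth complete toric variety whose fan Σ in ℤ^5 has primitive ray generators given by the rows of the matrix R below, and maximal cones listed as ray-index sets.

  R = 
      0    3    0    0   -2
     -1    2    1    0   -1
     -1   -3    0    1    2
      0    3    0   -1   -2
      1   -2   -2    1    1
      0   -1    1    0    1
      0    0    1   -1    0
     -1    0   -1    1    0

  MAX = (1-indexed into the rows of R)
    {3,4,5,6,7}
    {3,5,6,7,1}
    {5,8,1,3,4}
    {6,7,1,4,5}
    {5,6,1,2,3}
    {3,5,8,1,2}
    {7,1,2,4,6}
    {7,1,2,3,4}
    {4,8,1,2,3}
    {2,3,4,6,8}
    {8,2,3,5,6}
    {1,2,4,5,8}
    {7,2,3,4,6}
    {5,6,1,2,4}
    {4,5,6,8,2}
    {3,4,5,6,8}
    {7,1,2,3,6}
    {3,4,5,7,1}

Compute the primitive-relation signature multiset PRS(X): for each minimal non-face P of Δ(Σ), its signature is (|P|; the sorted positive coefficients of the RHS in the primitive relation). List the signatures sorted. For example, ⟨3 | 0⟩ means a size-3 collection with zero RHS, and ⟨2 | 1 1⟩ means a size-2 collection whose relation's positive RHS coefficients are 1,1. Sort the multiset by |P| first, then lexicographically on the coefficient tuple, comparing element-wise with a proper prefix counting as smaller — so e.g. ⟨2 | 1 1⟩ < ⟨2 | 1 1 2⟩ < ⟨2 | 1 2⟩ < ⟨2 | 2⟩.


5 minimal non-faces of Δ(Σ) (on 8 rays):

  • {7,8}:  v_{7} + v_{8} = v_{3} + v_{4}  ⇒ sig = ⟨2 | 1 1⟩
  • {2,5,7}:  v_{2} + v_{5} + v_{7} = 0  ⇒ sig = ⟨3 | 0⟩
  • {1,6,8}:  v_{1} + v_{6} + v_{8} = 2·v_{2} + v_{5}  ⇒ sig = ⟨3 | 1 2⟩
  • {1,3,4,6}:  v_{1} + v_{3} + v_{4} + v_{6} = v_{2}  ⇒ sig = ⟨4 | 1⟩
  • {2,3,4,5}:  v_{2} + v_{3} + v_{4} + v_{5} = v_{8}  ⇒ sig = ⟨4 | 1⟩

Hence PRS(X_Σ) =
{ ⟨2 | 1 1⟩,  ⟨3 | 0⟩,  ⟨3 | 1 2⟩,  ⟨4 | 1⟩ ×2 }


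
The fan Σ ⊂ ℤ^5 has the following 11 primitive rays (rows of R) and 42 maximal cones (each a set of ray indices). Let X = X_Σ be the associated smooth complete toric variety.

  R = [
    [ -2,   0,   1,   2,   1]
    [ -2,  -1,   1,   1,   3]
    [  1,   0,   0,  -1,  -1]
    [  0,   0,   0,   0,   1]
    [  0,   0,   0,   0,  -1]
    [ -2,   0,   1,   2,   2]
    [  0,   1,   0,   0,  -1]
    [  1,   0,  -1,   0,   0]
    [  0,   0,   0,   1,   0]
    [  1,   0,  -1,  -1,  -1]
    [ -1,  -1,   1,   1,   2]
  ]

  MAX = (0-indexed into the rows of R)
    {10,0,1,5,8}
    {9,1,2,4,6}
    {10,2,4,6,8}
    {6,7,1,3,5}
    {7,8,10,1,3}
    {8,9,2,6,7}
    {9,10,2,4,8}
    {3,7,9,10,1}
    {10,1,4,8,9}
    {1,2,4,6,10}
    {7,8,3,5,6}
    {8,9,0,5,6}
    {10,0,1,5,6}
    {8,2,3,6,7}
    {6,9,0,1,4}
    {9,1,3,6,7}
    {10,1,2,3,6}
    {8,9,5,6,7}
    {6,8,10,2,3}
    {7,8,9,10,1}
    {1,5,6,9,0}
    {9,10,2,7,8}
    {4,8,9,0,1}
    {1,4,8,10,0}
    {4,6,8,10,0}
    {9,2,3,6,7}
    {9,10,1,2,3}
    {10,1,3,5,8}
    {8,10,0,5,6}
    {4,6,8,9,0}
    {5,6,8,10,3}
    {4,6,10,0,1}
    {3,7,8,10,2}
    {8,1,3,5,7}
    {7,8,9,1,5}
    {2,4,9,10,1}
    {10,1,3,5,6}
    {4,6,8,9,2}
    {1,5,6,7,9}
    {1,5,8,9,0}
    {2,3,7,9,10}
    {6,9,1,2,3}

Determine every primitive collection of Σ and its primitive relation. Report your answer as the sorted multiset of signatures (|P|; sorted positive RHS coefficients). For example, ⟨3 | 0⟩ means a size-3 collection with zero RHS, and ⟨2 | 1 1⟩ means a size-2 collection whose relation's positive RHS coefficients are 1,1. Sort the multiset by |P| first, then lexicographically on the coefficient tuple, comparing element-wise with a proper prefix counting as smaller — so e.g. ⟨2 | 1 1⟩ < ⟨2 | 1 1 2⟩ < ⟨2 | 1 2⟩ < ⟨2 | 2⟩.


17 collections generate NE(X_Σ); each relation:

  P={3,4}:  v_{3} + v_{4} = 0  ⟹  sig = ⟨2 | 0⟩
  P={0,3}:  v_{0} + v_{3} = v_{5}  ⟹  sig = ⟨2 | 1⟩
  P={4,5}:  v_{4} + v_{5} = v_{0}  ⟹  sig = ⟨2 | 1⟩
  P={2,5}:  v_{2} + v_{5} = v_{6} + v_{10}  ⟹  sig = ⟨2 | 1 1⟩
  P={4,7}:  v_{4} + v_{7} = v_{8} + v_{9}  ⟹  sig = ⟨2 | 1 1⟩
  P={0,2}:  v_{0} + v_{2} = v_{4} + v_{6} + v_{10}  ⟹  sig = ⟨2 | 1 1 1⟩
  P={0,7}:  v_{0} + v_{7} = v_{5} + v_{8} + v_{9}  ⟹  sig = ⟨2 | 1 1 1⟩
  P={6,9,10}:  v_{6} + v_{9} + v_{10} = 0  ⟹  sig = ⟨3 | 0⟩
  P={1,2,8}:  v_{1} + v_{2} + v_{8} = v_{10}  ⟹  sig = ⟨3 | 1⟩
  P={1,6,8}:  v_{1} + v_{6} + v_{8} = v_{5}  ⟹  sig = ⟨3 | 1⟩
  P={3,8,9}:  v_{3} + v_{8} + v_{9} = v_{7}  ⟹  sig = ⟨3 | 1⟩
  P={5,9,10}:  v_{5} + v_{9} + v_{10} = v_{1} + v_{8}  ⟹  sig = ⟨3 | 1 1⟩
  P={6,7,10}:  v_{6} + v_{7} + v_{10} = v_{3} + v_{8}  ⟹  sig = ⟨3 | 1 1⟩
  P={0,9,10}:  v_{0} + v_{9} + v_{10} = v_{1} + v_{4} + v_{8}  ⟹  sig = ⟨3 | 1 1 1⟩
  P={1,2,7}:  v_{1} + v_{2} + v_{7} = v_{3} + v_{9} + v_{10}  ⟹  sig = ⟨3 | 1 1 1⟩
  P={3,5,9}:  v_{3} + v_{5} + v_{9} = v_{1} + v_{6} + v_{7}  ⟹  sig = ⟨3 | 1 1 1⟩
  P={5,7,10}:  v_{5} + v_{7} + v_{10} = v_{1} + v_{3} + 2·v_{8}  ⟹  sig = ⟨3 | 1 1 2⟩

Sorted signature multiset PRS(X):
    |P|=2: 7 collections, coeffs (), (1), (1), (1,1), (1,1), (1,1,1), (1,1,1)
    |P|=3: 10 collections, coeffs (), (1), (1), (1), (1,1), (1,1), (1,1,1), (1,1,1), (1,1,1), (1,1,2)


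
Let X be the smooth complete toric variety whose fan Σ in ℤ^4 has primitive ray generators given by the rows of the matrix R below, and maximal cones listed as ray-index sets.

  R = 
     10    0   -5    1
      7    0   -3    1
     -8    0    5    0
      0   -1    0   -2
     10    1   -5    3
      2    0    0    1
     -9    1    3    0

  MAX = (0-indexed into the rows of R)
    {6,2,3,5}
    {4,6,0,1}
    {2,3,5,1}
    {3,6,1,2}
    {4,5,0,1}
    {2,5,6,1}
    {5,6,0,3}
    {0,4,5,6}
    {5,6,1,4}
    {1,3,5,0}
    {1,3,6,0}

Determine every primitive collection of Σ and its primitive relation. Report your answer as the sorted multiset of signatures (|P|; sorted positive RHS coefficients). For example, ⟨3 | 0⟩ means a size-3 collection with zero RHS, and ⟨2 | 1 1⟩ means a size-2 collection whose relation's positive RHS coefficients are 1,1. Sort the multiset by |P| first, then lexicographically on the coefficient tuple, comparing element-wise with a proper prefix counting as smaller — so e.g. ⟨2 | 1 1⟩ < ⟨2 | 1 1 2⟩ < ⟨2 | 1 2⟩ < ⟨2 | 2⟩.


Minimal non-faces — 5 found among 7 rays, 11 max cones:

  P = {0,2}:  v_{0} + v_{2} = v_{5} ; sig = ⟨2 | 1⟩
  P = {3,4}:  v_{3} + v_{4} = v_{0} ; sig = ⟨2 | 1⟩
  P = {2,4}:  v_{2} + v_{4} = v_{1} + 2·v_{5} + v_{6} ; sig = ⟨2 | 1 1 2⟩
  P = {1,3,5,6}:  v_{1} + v_{3} + v_{5} + v_{6} = 0 ; sig = ⟨4 | 0⟩
  P = {0,1,5,6}:  v_{0} + v_{1} + v_{5} + v_{6} = v_{4} ; sig = ⟨4 | 1⟩

Signatures (|P|; sorted positive RHS coefficients), sorted:
[⟨2 | 1⟩, ⟨2 | 1⟩, ⟨2 | 1 1 2⟩, ⟨4 | 0⟩, ⟨4 | 1⟩]


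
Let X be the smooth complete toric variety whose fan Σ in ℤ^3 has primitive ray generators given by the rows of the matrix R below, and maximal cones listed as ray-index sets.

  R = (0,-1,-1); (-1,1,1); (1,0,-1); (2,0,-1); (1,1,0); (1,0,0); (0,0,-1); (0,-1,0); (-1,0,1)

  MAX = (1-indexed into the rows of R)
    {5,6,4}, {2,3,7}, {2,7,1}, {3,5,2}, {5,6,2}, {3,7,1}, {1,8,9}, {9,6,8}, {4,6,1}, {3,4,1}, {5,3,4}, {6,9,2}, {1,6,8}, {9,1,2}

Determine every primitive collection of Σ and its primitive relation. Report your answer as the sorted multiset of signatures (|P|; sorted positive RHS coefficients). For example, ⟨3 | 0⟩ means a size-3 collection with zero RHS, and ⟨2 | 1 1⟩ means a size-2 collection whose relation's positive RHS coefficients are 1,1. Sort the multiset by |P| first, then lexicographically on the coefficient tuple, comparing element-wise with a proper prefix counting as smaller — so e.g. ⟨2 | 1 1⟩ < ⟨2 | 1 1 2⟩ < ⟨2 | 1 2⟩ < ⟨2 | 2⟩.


Δ(Σ) — 9 vertices, 18 min non-faces:

  P={3,9}:  v_{3} + v_{9} = 0 ; sig = ⟨2 | 0⟩
  P={1,5}:  v_{1} + v_{5} = v_{3} ; sig = ⟨2 | 1⟩
  P={2,4}:  v_{2} + v_{4} = v_{5} ; sig = ⟨2 | 1⟩
  P={2,8}:  v_{2} + v_{8} = v_{9} ; sig = ⟨2 | 1⟩
  P={3,6}:  v_{3} + v_{6} = v_{4} ; sig = ⟨2 | 1⟩
  P={4,9}:  v_{4} + v_{9} = v_{6} ; sig = ⟨2 | 1⟩
  P={5,8}:  v_{5} + v_{8} = v_{6} ; sig = ⟨2 | 1⟩
  P={6,7}:  v_{6} + v_{7} = v_{3} ; sig = ⟨2 | 1⟩
  P={7,8}:  v_{7} + v_{8} = v_{1} ; sig = ⟨2 | 1⟩
  P={3,8}:  v_{3} + v_{8} = v_{1} + v_{6} ; sig = ⟨2 | 1 1⟩
  P={5,9}:  v_{5} + v_{9} = v_{2} + v_{6} ; sig = ⟨2 | 1 1⟩
  P={7,9}:  v_{7} + v_{9} = v_{1} + v_{2} ; sig = ⟨2 | 1 1⟩
  P={4,8}:  v_{4} + v_{8} = v_{1} + 2·v_{6} ; sig = ⟨2 | 1 2⟩
  P={5,7}:  v_{5} + v_{7} = v_{2} + 2·v_{3} ; sig = ⟨2 | 1 2⟩
  P={4,7}:  v_{4} + v_{7} = 2·v_{3} ; sig = ⟨2 | 2⟩
  P={1,2,6}:  v_{1} + v_{2} + v_{6} = 0 ; sig = ⟨3 | 0⟩
  P={1,2,3}:  v_{1} + v_{2} + v_{3} = v_{7} ; sig = ⟨3 | 1⟩
  P={1,6,9}:  v_{1} + v_{6} + v_{9} = v_{8} ; sig = ⟨3 | 1⟩

Hence PRS(X_Σ) =
[⟨2 | 0⟩, ⟨2 | 1⟩, ⟨2 | 1⟩, ⟨2 | 1⟩, ⟨2 | 1⟩, ⟨2 | 1⟩, ⟨2 | 1⟩, ⟨2 | 1⟩, ⟨2 | 1⟩, ⟨2 | 1 1⟩, ⟨2 | 1 1⟩, ⟨2 | 1 1⟩, ⟨2 | 1 2⟩, ⟨2 | 1 2⟩, ⟨2 | 2⟩, ⟨3 | 0⟩, ⟨3 | 1⟩, ⟨3 | 1⟩]


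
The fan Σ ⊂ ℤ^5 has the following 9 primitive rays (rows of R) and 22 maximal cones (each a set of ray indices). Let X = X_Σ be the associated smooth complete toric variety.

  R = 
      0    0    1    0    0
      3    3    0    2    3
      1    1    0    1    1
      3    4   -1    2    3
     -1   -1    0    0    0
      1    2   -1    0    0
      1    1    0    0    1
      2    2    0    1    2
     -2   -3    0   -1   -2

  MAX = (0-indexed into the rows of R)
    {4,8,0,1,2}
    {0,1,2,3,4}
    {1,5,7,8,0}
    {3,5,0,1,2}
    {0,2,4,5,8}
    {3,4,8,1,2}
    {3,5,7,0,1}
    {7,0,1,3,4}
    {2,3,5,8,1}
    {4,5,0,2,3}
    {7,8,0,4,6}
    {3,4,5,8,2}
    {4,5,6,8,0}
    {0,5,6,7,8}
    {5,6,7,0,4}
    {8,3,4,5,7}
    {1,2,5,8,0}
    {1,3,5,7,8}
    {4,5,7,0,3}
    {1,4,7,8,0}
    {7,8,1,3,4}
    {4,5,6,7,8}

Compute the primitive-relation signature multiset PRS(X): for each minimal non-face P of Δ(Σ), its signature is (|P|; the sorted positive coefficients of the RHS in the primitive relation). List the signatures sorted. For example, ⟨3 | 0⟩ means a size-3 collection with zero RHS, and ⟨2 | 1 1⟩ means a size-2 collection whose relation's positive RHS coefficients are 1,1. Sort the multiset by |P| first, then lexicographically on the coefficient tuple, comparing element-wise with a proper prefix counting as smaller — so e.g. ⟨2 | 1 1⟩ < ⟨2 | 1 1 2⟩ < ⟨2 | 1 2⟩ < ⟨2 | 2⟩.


7 minimal non-faces of Δ(Σ) (on 9 rays):

  • {2,6}:  v_{2} + v_{6} = v_{7}  ⇒ sig = ⟨2 | 1⟩
  • {2,7}:  v_{2} + v_{7} = v_{1}  ⇒ sig = ⟨2 | 1⟩
  • {3,6}:  v_{3} + v_{6} = v_{4} + v_{5} + 2·v_{7}  ⇒ sig = ⟨2 | 1 1 2⟩
  • {1,6}:  v_{1} + v_{6} = 2·v_{7}  ⇒ sig = ⟨2 | 2⟩
  • {0,3,8}:  v_{0} + v_{3} + v_{8} = v_{2}  ⇒ sig = ⟨3 | 1⟩
  • {1,4,5}:  v_{1} + v_{4} + v_{5} = v_{3}  ⇒ sig = ⟨3 | 1⟩
  • {0,4,5,7,8}:  v_{0} + v_{4} + v_{5} + v_{7} + v_{8} = 0  ⇒ sig = ⟨5 | 0⟩

Signatures (|P|; sorted positive RHS coefficients), sorted:
    |P|=2: 4 collections, coeffs (1), (1), (1,1,2), (2)
    |P|=3: 2 collections, coeffs (1), (1)
    |P|=5: 1 collection, coeffs ()


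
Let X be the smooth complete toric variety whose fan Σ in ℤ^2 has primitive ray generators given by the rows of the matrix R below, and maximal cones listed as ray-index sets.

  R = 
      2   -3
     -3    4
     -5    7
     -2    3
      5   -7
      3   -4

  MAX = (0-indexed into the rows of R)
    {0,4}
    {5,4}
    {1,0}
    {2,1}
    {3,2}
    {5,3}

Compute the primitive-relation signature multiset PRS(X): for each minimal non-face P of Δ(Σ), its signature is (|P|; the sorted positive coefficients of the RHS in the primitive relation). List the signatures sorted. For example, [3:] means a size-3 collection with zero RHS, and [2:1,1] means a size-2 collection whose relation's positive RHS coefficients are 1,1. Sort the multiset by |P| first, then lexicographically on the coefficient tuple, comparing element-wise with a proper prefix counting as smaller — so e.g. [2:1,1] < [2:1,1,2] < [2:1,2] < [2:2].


Primitive collections (9):

  P={0,3}:  v_{0} + v_{3} = 0  ⇒ sig = [2:]
  P={1,5}:  v_{1} + v_{5} = 0  ⇒ sig = [2:]
  P={2,4}:  v_{2} + v_{4} = 0  ⇒ sig = [2:]
  P={0,2}:  v_{0} + v_{2} = v_{1}  ⇒ sig = [2:1]
  P={0,5}:  v_{0} + v_{5} = v_{4}  ⇒ sig = [2:1]
  P={1,3}:  v_{1} + v_{3} = v_{2}  ⇒ sig = [2:1]
  P={1,4}:  v_{1} + v_{4} = v_{0}  ⇒ sig = [2:1]
  P={2,5}:  v_{2} + v_{5} = v_{3}  ⇒ sig = [2:1]
  P={3,4}:  v_{3} + v_{4} = v_{5}  ⇒ sig = [2:1]

Hence PRS(X_Σ) =
[[2:], [2:], [2:], [2:1], [2:1], [2:1], [2:1], [2:1], [2:1]]
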